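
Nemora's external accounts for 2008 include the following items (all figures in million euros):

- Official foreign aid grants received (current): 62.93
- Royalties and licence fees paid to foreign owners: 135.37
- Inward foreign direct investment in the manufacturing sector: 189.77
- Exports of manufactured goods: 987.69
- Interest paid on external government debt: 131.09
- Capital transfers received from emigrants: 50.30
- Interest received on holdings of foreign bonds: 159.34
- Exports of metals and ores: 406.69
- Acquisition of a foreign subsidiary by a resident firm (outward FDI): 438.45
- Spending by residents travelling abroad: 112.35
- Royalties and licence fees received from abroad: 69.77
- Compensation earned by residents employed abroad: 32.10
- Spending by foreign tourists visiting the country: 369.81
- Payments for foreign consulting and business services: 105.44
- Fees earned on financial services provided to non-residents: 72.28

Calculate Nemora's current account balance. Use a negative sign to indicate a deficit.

1676.36

Goods: 406.69 + 987.69 = 1394.38
Services: 69.77 - 135.37 - 105.44 + 369.81 + 72.28 - 112.35 = 158.70
Primary income: 32.10 + 159.34 - 131.09 = 60.35
Secondary income: 62.93
Current account = 1394.38 + 158.70 + 60.35 + 62.93 = 1676.36
(Excluded from the current account — financial account: inward foreign direct investment in the manufacturing sector 189.77, acquisition of a foreign subsidiary by a resident firm (outward FDI) 438.45; capital account: capital transfers received from emigrants 50.30.)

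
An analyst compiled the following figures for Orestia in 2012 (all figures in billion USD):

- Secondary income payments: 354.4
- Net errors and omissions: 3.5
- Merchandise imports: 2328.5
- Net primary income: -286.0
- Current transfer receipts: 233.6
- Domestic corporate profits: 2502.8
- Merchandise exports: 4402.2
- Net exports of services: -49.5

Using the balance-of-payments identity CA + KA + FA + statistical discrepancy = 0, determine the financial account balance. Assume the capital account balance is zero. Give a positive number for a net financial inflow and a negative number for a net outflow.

Goods balance = 4402.2 - 2328.5 = 2073.7
Services balance = -49.5
Trade balance (goods + services) = 2073.7 + (-49.5) = 2024.2
Net primary income = -286.0
Net secondary income = 233.6 - 354.4 = -120.8
Current account = 2024.2 + (-286.0) + (-120.8) = 1617.4
Financial account = -(1617.4 + 3.5) = -1620.9

-1620.9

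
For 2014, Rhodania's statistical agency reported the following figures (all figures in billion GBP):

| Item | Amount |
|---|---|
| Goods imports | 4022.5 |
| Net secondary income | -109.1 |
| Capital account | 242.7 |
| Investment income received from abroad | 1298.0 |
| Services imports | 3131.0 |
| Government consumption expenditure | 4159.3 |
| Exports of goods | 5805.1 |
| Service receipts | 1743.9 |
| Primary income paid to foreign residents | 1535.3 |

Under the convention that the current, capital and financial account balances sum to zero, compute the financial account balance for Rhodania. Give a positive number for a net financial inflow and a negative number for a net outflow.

Goods balance = 5805.1 - 4022.5 = 1782.6
Services balance = 1743.9 - 3131.0 = -1387.1
Trade balance (goods + services) = 1782.6 + (-1387.1) = 395.5
Net primary income = 1298.0 - 1535.3 = -237.3
Net secondary income = -109.1
Current account = 395.5 + (-237.3) + (-109.1) = 49.1
Financial account = -(49.1 + 242.7) = -291.8

-291.8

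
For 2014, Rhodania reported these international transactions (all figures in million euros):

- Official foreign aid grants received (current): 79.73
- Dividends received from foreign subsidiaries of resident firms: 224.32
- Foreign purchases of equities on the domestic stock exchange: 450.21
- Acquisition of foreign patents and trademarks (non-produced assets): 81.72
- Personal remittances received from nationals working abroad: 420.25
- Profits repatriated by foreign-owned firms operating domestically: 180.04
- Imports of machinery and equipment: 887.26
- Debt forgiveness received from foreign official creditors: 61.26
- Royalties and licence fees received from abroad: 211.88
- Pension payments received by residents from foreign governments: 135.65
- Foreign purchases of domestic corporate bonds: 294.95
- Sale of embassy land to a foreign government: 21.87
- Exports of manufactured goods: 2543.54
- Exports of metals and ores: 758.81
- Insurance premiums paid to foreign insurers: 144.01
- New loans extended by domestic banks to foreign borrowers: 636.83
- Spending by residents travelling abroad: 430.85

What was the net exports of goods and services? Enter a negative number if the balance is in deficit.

Goods: 2543.54 - 887.26 + 758.81 = 2415.09
Services: -144.01 - 430.85 + 211.88 = -362.98
Trade balance = 2415.09 + (-362.98) = 2052.11
(Excluded from the trade balance — secondary income: official foreign aid grants received (current) 79.73, personal remittances received from nationals working abroad 420.25, pension payments received by residents from foreign governments 135.65; primary income: dividends received from foreign subsidiaries of resident firms 224.32, profits repatriated by foreign-owned firms operating domestically 180.04; financial account: foreign purchases of equities on the domestic stock exchange 450.21, foreign purchases of domestic corporate bonds 294.95, new loans extended by domestic banks to foreign borrowers 636.83; capital account: acquisition of foreign patents and trademarks (non-produced assets) 81.72, debt forgiveness received from foreign official creditors 61.26, sale of embassy land to a foreign government 21.87.)

2052.11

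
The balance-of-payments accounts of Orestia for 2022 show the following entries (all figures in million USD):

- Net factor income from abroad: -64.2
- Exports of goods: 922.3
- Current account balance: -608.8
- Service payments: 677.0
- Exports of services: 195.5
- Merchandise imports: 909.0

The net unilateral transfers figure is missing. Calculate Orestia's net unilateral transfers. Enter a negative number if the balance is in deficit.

Current account = goods balance + services balance + net primary income + net secondary income
Sum of the known components = -532.4
Net unilateral transfers = CA - (known components) = -608.8 - (-532.4) = -76.4

-76.4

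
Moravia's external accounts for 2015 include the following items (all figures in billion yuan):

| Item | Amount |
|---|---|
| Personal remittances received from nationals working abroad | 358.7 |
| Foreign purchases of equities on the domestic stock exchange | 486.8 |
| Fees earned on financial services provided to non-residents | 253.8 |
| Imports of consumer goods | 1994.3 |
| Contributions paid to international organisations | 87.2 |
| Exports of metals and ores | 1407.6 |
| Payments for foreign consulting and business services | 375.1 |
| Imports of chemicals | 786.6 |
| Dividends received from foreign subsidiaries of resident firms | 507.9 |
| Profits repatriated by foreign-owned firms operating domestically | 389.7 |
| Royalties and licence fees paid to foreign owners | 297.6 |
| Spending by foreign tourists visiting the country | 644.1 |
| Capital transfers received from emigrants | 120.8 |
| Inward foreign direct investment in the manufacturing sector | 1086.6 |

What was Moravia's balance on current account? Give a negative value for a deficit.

-758.4

Goods: 1407.6 - 1994.3 - 786.6 = -1373.3
Services: 644.1 - 297.6 - 375.1 + 253.8 = 225.2
Primary income: -389.7 + 507.9 = 118.2
Secondary income: 358.7 - 87.2 = 271.5
Current account = (-1373.3) + 225.2 + 118.2 + 271.5 = -758.4
(Excluded from the current account — financial account: foreign purchases of equities on the domestic stock exchange 486.8, inward foreign direct investment in the manufacturing sector 1086.6; capital account: capital transfers received from emigrants 120.8.)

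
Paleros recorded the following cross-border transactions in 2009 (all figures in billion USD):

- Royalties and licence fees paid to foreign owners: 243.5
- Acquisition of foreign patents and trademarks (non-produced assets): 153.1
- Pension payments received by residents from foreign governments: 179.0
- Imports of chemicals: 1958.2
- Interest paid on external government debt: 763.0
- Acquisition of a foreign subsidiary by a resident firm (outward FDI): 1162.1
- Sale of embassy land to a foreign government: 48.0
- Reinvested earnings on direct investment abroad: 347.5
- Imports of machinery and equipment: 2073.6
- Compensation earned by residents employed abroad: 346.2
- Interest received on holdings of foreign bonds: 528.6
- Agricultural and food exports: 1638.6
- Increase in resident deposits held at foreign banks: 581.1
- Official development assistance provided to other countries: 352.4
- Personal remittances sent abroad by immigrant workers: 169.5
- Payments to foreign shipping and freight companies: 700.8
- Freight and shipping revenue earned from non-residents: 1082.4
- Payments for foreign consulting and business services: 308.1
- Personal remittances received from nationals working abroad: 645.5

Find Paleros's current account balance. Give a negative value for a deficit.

-1801.3

Goods: -1958.2 - 2073.6 + 1638.6 = -2393.2
Services: -308.1 - 243.5 + 1082.4 - 700.8 = -170.0
Primary income: -763.0 + 528.6 + 347.5 + 346.2 = 459.3
Secondary income: -169.5 + 645.5 - 352.4 + 179.0 = 302.6
Current account = (-2393.2) + (-170.0) + 459.3 + 302.6 = -1801.3
(Excluded from the current account — capital account: acquisition of foreign patents and trademarks (non-produced assets) 153.1, sale of embassy land to a foreign government 48.0; financial account: acquisition of a foreign subsidiary by a resident firm (outward FDI) 1162.1, increase in resident deposits held at foreign banks 581.1.)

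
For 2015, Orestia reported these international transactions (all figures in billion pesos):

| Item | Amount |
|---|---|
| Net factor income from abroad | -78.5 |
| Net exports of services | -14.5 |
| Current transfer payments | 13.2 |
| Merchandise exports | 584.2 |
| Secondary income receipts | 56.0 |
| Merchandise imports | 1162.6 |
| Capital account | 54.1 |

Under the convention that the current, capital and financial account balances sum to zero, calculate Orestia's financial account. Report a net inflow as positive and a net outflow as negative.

574.5

Goods balance = 584.2 - 1162.6 = -578.4
Services balance = -14.5
Trade balance (goods + services) = -578.4 + (-14.5) = -592.9
Net primary income = -78.5
Net secondary income = 56.0 - 13.2 = 42.8
Current account = -592.9 + (-78.5) + 42.8 = -628.6
Financial account = -(-628.6 + 54.1) = 574.5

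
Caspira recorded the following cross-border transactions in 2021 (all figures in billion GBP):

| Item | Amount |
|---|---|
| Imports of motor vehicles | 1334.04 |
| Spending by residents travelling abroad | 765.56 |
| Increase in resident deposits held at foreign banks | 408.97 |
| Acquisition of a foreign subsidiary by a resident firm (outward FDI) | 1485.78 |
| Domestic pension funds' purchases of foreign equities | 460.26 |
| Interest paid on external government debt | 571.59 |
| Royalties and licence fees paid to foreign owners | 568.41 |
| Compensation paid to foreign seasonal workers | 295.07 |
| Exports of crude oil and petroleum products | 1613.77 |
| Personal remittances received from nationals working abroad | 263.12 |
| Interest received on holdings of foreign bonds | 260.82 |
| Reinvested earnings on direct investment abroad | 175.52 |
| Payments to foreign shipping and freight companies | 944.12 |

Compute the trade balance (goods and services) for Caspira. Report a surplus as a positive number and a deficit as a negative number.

-1998.36

Goods: 1613.77 - 1334.04 = 279.73
Services: -944.12 - 568.41 - 765.56 = -2278.09
Trade balance = 279.73 + (-2278.09) = -1998.36
(Excluded from the trade balance — financial account: increase in resident deposits held at foreign banks 408.97, acquisition of a foreign subsidiary by a resident firm (outward FDI) 1485.78, domestic pension funds' purchases of foreign equities 460.26; primary income: interest paid on external government debt 571.59, compensation paid to foreign seasonal workers 295.07, interest received on holdings of foreign bonds 260.82, reinvested earnings on direct investment abroad 175.52; secondary income: personal remittances received from nationals working abroad 263.12.)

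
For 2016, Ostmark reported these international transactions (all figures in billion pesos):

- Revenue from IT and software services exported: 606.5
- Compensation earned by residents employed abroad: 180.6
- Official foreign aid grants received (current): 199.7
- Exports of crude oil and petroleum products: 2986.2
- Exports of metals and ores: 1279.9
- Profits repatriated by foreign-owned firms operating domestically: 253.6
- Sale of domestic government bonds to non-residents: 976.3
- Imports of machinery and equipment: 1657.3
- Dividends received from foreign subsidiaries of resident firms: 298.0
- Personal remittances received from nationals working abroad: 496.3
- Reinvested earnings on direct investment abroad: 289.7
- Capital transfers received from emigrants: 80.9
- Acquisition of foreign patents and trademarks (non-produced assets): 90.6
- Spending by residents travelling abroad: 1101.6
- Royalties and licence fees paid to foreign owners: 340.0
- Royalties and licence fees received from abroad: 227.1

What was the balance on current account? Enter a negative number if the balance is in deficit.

Goods: 1279.9 - 1657.3 + 2986.2 = 2608.8
Services: 606.5 + 227.1 - 1101.6 - 340.0 = -608.0
Primary income: 289.7 + 298.0 - 253.6 + 180.6 = 514.7
Secondary income: 199.7 + 496.3 = 696.0
Current account = 2608.8 + (-608.0) + 514.7 + 696.0 = 3211.5
(Excluded from the current account — financial account: sale of domestic government bonds to non-residents 976.3; capital account: capital transfers received from emigrants 80.9, acquisition of foreign patents and trademarks (non-produced assets) 90.6.)

3211.5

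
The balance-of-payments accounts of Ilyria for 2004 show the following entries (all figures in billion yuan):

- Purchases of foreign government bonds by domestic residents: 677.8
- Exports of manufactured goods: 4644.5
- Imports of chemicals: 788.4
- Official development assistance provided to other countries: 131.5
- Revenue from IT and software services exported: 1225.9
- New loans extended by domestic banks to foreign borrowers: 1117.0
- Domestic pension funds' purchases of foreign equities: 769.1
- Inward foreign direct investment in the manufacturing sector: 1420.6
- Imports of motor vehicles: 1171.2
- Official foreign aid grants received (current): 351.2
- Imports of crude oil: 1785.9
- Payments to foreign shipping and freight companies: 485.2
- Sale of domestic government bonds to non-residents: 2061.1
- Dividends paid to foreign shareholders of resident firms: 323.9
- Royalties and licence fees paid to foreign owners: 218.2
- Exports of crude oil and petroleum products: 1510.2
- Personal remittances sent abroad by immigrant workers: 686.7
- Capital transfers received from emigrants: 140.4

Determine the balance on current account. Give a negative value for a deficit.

2140.8

Goods: 1510.2 - 1785.9 - 1171.2 - 788.4 + 4644.5 = 2409.2
Services: -485.2 - 218.2 + 1225.9 = 522.5
Primary income: -323.9
Secondary income: -686.7 + 351.2 - 131.5 = -467.0
Current account = 2409.2 + 522.5 + (-323.9) + (-467.0) = 2140.8
(Excluded from the current account — financial account: purchases of foreign government bonds by domestic residents 677.8, new loans extended by domestic banks to foreign borrowers 1117.0, domestic pension funds' purchases of foreign equities 769.1, inward foreign direct investment in the manufacturing sector 1420.6, sale of domestic government bonds to non-residents 2061.1; capital account: capital transfers received from emigrants 140.4.)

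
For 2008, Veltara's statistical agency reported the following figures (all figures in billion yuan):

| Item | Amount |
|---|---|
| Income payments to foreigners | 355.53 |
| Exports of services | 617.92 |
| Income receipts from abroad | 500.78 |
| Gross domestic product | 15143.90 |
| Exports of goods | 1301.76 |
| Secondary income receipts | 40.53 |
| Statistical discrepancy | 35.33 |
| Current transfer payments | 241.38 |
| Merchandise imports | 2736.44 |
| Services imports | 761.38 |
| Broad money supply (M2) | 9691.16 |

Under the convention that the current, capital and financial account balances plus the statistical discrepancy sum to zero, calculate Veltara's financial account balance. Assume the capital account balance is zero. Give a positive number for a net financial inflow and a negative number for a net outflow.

1598.41

Goods balance = 1301.76 - 2736.44 = -1434.68
Services balance = 617.92 - 761.38 = -143.46
Trade balance (goods + services) = -1434.68 + (-143.46) = -1578.14
Net primary income = 500.78 - 355.53 = 145.25
Net secondary income = 40.53 - 241.38 = -200.85
Current account = -1578.14 + 145.25 + (-200.85) = -1633.74
Financial account = -(-1633.74 + 35.33) = 1598.41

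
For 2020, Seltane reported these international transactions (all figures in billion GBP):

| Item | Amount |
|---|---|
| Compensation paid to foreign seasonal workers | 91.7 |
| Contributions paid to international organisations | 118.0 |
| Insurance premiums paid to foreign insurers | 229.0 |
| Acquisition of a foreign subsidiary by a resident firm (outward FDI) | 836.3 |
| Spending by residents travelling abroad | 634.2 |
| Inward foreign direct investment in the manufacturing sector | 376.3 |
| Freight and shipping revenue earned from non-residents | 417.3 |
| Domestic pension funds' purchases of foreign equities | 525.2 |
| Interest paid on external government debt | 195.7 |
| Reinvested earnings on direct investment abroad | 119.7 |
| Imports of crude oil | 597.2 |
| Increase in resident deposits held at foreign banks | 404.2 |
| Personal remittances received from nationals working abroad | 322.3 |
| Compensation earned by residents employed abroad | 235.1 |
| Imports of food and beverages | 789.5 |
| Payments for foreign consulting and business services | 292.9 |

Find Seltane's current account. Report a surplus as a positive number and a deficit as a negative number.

-1853.8

Goods: -597.2 - 789.5 = -1386.7
Services: -229.0 - 292.9 + 417.3 - 634.2 = -738.8
Primary income: -91.7 - 195.7 + 235.1 + 119.7 = 67.4
Secondary income: -118.0 + 322.3 = 204.3
Current account = (-1386.7) + (-738.8) + 67.4 + 204.3 = -1853.8
(Excluded from the current account — financial account: acquisition of a foreign subsidiary by a resident firm (outward FDI) 836.3, inward foreign direct investment in the manufacturing sector 376.3, domestic pension funds' purchases of foreign equities 525.2, increase in resident deposits held at foreign banks 404.2.)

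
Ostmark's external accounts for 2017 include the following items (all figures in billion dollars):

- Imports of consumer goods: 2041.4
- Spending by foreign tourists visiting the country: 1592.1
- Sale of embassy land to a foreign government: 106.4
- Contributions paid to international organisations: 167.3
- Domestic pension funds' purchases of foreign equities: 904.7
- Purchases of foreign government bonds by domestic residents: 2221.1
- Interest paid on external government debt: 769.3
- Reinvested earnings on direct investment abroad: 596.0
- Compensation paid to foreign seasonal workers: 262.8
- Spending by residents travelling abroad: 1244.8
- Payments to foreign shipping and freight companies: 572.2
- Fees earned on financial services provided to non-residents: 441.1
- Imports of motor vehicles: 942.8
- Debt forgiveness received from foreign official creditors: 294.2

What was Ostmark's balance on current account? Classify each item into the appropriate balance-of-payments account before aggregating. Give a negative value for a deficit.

-3371.4

Goods: -942.8 - 2041.4 = -2984.2
Services: 441.1 + 1592.1 - 1244.8 - 572.2 = 216.2
Primary income: -769.3 + 596.0 - 262.8 = -436.1
Secondary income: -167.3
Current account = (-2984.2) + 216.2 + (-436.1) + (-167.3) = -3371.4
(Excluded from the current account — capital account: sale of embassy land to a foreign government 106.4, debt forgiveness received from foreign official creditors 294.2; financial account: domestic pension funds' purchases of foreign equities 904.7, purchases of foreign government bonds by domestic residents 2221.1.)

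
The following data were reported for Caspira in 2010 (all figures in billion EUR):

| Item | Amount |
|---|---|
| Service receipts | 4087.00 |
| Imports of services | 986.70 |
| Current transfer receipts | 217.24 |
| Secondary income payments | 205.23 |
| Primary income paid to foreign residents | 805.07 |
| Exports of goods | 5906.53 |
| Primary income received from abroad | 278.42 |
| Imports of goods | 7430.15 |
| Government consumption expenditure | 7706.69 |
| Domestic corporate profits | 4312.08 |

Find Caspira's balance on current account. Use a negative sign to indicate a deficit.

Goods balance = 5906.53 - 7430.15 = -1523.62
Services balance = 4087.00 - 986.70 = 3100.30
Trade balance (goods + services) = -1523.62 + 3100.30 = 1576.68
Net primary income = 278.42 - 805.07 = -526.65
Net secondary income = 217.24 - 205.23 = 12.01
Current account = 1576.68 + (-526.65) + 12.01 = 1062.04

1062.04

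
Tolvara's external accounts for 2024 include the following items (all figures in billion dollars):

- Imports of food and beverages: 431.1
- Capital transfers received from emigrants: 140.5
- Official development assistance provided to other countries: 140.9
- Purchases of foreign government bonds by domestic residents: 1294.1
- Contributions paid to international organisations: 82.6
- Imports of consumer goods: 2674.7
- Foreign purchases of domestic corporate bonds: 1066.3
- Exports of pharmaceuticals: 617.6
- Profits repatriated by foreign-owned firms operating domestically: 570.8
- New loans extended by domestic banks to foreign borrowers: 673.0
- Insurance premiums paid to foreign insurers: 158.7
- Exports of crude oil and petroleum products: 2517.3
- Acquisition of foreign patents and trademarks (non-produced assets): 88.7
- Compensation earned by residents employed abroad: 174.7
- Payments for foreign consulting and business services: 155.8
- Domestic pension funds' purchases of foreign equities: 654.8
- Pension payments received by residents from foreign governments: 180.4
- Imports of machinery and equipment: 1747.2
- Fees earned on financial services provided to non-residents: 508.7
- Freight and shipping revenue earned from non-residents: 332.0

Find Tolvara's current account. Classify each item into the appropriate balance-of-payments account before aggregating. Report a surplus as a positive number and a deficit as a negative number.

Goods: 617.6 - 2674.7 - 431.1 - 1747.2 + 2517.3 = -1718.1
Services: -158.7 - 155.8 + 508.7 + 332.0 = 526.2
Primary income: -570.8 + 174.7 = -396.1
Secondary income: 180.4 - 140.9 - 82.6 = -43.1
Current account = (-1718.1) + 526.2 + (-396.1) + (-43.1) = -1631.1
(Excluded from the current account — capital account: capital transfers received from emigrants 140.5, acquisition of foreign patents and trademarks (non-produced assets) 88.7; financial account: purchases of foreign government bonds by domestic residents 1294.1, foreign purchases of domestic corporate bonds 1066.3, new loans extended by domestic banks to foreign borrowers 673.0, domestic pension funds' purchases of foreign equities 654.8.)

-1631.1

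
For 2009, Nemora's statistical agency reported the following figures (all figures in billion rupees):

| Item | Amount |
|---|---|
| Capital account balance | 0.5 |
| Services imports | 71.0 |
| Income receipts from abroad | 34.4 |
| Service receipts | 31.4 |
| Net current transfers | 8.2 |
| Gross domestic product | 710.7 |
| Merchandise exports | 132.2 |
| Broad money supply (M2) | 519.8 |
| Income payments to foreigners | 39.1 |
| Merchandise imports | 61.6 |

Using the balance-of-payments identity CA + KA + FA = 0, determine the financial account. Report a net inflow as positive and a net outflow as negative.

-35.0

Goods balance = 132.2 - 61.6 = 70.6
Services balance = 31.4 - 71.0 = -39.6
Trade balance (goods + services) = 70.6 + (-39.6) = 31.0
Net primary income = 34.4 - 39.1 = -4.7
Net secondary income = 8.2
Current account = 31.0 + (-4.7) + 8.2 = 34.5
Financial account = -(34.5 + 0.5) = -35.0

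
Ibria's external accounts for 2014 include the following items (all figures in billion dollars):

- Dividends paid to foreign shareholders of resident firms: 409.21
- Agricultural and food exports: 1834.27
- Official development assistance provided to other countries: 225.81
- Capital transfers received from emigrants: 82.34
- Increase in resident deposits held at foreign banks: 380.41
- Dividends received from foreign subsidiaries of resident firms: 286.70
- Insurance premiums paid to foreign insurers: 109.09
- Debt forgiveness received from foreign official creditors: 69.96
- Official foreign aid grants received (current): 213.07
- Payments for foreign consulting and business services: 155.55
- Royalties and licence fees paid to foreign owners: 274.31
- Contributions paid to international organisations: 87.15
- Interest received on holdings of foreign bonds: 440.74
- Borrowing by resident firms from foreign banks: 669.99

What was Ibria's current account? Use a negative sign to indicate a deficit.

1513.66

Goods: 1834.27
Services: -274.31 - 155.55 - 109.09 = -538.95
Primary income: 286.70 + 440.74 - 409.21 = 318.23
Secondary income: -87.15 - 225.81 + 213.07 = -99.89
Current account = 1834.27 + (-538.95) + 318.23 + (-99.89) = 1513.66
(Excluded from the current account — capital account: capital transfers received from emigrants 82.34, debt forgiveness received from foreign official creditors 69.96; financial account: increase in resident deposits held at foreign banks 380.41, borrowing by resident firms from foreign banks 669.99.)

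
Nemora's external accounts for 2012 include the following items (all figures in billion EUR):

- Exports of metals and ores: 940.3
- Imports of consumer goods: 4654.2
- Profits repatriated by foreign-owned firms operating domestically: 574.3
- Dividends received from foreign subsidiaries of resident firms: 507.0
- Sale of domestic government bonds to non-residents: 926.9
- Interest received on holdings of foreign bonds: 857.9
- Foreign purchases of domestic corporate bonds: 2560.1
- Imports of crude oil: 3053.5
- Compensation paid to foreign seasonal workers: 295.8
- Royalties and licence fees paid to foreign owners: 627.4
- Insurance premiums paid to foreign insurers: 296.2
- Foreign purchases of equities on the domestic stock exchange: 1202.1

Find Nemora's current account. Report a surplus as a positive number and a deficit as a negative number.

-7196.2

Goods: -4654.2 + 940.3 - 3053.5 = -6767.4
Services: -627.4 - 296.2 = -923.6
Primary income: -574.3 + 507.0 - 295.8 + 857.9 = 494.8
Current account = (-6767.4) + (-923.6) + 494.8 = -7196.2
(Excluded from the current account — financial account: sale of domestic government bonds to non-residents 926.9, foreign purchases of domestic corporate bonds 2560.1, foreign purchases of equities on the domestic stock exchange 1202.1.)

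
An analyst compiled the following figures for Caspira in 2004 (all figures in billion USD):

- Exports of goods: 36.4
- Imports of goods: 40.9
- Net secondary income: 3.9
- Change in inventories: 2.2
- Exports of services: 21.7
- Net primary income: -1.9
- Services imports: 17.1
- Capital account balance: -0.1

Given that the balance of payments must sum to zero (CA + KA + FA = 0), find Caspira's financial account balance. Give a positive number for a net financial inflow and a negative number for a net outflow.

-2.0

Goods balance = 36.4 - 40.9 = -4.5
Services balance = 21.7 - 17.1 = 4.6
Trade balance (goods + services) = -4.5 + 4.6 = 0.1
Net primary income = -1.9
Net secondary income = 3.9
Current account = 0.1 + (-1.9) + 3.9 = 2.1
Financial account = -(2.1 + (-0.1)) = -2.0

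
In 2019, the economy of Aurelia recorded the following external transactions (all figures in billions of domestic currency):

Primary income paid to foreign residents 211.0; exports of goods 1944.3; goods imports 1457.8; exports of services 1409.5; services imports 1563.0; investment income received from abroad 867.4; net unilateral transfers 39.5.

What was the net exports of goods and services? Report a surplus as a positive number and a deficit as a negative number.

Goods balance = 1944.3 - 1457.8 = 486.5
Services balance = 1409.5 - 1563.0 = -153.5
Trade balance (goods + services) = 486.5 + (-153.5) = 333.0

333.0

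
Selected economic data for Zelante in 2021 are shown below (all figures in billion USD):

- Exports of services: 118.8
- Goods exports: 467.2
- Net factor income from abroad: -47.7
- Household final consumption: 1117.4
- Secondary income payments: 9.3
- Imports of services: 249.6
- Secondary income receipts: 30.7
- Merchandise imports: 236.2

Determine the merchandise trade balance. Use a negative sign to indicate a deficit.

Goods balance = 467.2 - 236.2 = 231.0

231.0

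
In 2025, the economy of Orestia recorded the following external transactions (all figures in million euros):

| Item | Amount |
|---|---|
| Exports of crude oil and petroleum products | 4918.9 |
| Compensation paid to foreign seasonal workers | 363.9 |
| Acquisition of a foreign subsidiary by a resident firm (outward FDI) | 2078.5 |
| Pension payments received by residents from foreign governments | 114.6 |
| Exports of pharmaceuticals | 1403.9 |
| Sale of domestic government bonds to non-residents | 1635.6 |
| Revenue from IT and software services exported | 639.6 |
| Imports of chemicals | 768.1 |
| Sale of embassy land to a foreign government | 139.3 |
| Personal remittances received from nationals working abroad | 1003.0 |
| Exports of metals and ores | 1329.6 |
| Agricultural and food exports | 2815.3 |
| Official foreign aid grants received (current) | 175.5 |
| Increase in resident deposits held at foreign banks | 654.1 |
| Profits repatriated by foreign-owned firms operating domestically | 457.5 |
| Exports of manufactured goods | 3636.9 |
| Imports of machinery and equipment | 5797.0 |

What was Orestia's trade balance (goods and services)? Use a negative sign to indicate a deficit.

Goods: -768.1 + 3636.9 + 2815.3 + 1403.9 + 4918.9 + 1329.6 - 5797.0 = 7539.5
Services: 639.6
Trade balance = 7539.5 + 639.6 = 8179.1
(Excluded from the trade balance — primary income: compensation paid to foreign seasonal workers 363.9, profits repatriated by foreign-owned firms operating domestically 457.5; financial account: acquisition of a foreign subsidiary by a resident firm (outward FDI) 2078.5, sale of domestic government bonds to non-residents 1635.6, increase in resident deposits held at foreign banks 654.1; secondary income: pension payments received by residents from foreign governments 114.6, personal remittances received from nationals working abroad 1003.0, official foreign aid grants received (current) 175.5; capital account: sale of embassy land to a foreign government 139.3.)

8179.1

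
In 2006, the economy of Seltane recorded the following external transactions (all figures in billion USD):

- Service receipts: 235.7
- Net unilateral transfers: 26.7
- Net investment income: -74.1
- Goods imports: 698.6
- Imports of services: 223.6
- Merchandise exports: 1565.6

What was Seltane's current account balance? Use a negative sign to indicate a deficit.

831.7

Goods balance = 1565.6 - 698.6 = 867.0
Services balance = 235.7 - 223.6 = 12.1
Trade balance (goods + services) = 867.0 + 12.1 = 879.1
Net primary income = -74.1
Net secondary income = 26.7
Current account = 879.1 + (-74.1) + 26.7 = 831.7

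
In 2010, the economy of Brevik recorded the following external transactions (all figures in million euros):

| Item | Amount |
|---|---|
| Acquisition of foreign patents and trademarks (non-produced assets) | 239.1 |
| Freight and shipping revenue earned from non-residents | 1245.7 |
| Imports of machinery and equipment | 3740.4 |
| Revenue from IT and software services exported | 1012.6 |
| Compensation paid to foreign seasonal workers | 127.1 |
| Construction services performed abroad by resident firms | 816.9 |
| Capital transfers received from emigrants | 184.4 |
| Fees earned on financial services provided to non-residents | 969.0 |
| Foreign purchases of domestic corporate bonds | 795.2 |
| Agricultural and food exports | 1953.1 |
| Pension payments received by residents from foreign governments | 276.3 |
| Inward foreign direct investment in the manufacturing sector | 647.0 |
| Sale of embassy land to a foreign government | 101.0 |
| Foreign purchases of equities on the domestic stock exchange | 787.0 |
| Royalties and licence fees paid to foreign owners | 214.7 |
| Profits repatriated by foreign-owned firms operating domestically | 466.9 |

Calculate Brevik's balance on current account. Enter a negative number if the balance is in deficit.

1724.5

Goods: 1953.1 - 3740.4 = -1787.3
Services: 1245.7 + 969.0 + 816.9 - 214.7 + 1012.6 = 3829.5
Primary income: -127.1 - 466.9 = -594.0
Secondary income: 276.3
Current account = (-1787.3) + 3829.5 + (-594.0) + 276.3 = 1724.5
(Excluded from the current account — capital account: acquisition of foreign patents and trademarks (non-produced assets) 239.1, capital transfers received from emigrants 184.4, sale of embassy land to a foreign government 101.0; financial account: foreign purchases of domestic corporate bonds 795.2, inward foreign direct investment in the manufacturing sector 647.0, foreign purchases of equities on the domestic stock exchange 787.0.)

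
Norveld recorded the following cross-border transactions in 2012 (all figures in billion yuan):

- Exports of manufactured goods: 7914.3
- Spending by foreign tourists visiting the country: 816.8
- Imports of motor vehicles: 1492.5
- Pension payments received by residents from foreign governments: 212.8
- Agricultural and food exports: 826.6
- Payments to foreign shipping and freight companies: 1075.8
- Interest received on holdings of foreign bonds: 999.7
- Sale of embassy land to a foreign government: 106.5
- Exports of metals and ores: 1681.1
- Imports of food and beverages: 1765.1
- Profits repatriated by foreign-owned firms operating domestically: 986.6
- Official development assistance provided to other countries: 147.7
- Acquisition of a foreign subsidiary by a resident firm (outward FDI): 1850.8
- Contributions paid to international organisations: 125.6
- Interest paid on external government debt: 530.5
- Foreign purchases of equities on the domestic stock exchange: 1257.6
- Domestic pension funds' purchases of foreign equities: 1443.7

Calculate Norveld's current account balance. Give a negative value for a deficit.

6327.5

Goods: -1765.1 + 1681.1 - 1492.5 + 826.6 + 7914.3 = 7164.4
Services: 816.8 - 1075.8 = -259.0
Primary income: -986.6 - 530.5 + 999.7 = -517.4
Secondary income: -125.6 - 147.7 + 212.8 = -60.5
Current account = 7164.4 + (-259.0) + (-517.4) + (-60.5) = 6327.5
(Excluded from the current account — capital account: sale of embassy land to a foreign government 106.5; financial account: acquisition of a foreign subsidiary by a resident firm (outward FDI) 1850.8, foreign purchases of equities on the domestic stock exchange 1257.6, domestic pension funds' purchases of foreign equities 1443.7.)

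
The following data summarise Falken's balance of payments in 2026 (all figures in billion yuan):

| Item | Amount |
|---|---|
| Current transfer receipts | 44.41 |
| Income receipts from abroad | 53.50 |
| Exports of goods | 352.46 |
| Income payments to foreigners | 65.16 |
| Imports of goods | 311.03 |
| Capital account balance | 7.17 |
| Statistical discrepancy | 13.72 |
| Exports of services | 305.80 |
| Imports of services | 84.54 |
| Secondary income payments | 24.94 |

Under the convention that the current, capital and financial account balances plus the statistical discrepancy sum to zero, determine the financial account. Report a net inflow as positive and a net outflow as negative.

-291.39

Goods balance = 352.46 - 311.03 = 41.43
Services balance = 305.80 - 84.54 = 221.26
Trade balance (goods + services) = 41.43 + 221.26 = 262.69
Net primary income = 53.50 - 65.16 = -11.66
Net secondary income = 44.41 - 24.94 = 19.47
Current account = 262.69 + (-11.66) + 19.47 = 270.50
Financial account = -(270.50 + 7.17 + 13.72) = -291.39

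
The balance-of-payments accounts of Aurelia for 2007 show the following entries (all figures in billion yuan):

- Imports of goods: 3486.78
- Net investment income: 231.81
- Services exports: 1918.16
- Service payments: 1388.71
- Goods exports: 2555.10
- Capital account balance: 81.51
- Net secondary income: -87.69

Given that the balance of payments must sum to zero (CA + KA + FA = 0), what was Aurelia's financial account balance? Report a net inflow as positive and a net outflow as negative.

Goods balance = 2555.10 - 3486.78 = -931.68
Services balance = 1918.16 - 1388.71 = 529.45
Trade balance (goods + services) = -931.68 + 529.45 = -402.23
Net primary income = 231.81
Net secondary income = -87.69
Current account = -402.23 + 231.81 + (-87.69) = -258.11
Financial account = -(-258.11 + 81.51) = 176.60

176.60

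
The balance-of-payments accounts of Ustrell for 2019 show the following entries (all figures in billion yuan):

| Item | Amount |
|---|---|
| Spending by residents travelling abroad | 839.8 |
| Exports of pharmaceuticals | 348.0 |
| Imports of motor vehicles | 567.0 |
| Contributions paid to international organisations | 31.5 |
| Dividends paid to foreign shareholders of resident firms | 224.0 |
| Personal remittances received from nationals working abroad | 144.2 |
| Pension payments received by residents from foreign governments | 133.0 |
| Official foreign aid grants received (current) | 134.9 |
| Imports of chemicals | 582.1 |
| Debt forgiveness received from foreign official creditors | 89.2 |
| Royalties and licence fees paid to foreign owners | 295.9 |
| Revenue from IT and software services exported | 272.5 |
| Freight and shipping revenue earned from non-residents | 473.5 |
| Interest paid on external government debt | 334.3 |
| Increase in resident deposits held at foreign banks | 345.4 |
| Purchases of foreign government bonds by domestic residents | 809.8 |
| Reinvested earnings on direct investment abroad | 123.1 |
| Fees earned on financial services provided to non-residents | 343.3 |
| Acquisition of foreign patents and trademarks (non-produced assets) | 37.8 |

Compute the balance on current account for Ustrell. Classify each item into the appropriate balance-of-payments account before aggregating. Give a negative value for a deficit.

-902.1

Goods: -582.1 - 567.0 + 348.0 = -801.1
Services: 272.5 + 343.3 - 295.9 + 473.5 - 839.8 = -46.4
Primary income: -224.0 + 123.1 - 334.3 = -435.2
Secondary income: -31.5 + 133.0 + 144.2 + 134.9 = 380.6
Current account = (-801.1) + (-46.4) + (-435.2) + 380.6 = -902.1
(Excluded from the current account — capital account: debt forgiveness received from foreign official creditors 89.2, acquisition of foreign patents and trademarks (non-produced assets) 37.8; financial account: increase in resident deposits held at foreign banks 345.4, purchases of foreign government bonds by domestic residents 809.8.)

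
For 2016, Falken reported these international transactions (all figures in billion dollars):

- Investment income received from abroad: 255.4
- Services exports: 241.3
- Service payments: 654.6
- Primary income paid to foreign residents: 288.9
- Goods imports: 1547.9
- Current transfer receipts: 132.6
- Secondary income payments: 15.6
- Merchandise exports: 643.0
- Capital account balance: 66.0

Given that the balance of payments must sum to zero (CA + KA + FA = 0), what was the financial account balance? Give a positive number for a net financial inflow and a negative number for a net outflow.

1168.7

Goods balance = 643.0 - 1547.9 = -904.9
Services balance = 241.3 - 654.6 = -413.3
Trade balance (goods + services) = -904.9 + (-413.3) = -1318.2
Net primary income = 255.4 - 288.9 = -33.5
Net secondary income = 132.6 - 15.6 = 117.0
Current account = -1318.2 + (-33.5) + 117.0 = -1234.7
Financial account = -(-1234.7 + 66.0) = 1168.7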